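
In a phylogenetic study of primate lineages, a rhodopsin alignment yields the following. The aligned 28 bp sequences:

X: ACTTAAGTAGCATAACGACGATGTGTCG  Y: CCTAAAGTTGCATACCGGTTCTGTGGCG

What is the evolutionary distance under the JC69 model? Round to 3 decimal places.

The sequences differ at 9 of 28 sites (1, 4, 9, 15, 18, 19, 20, 21, 26), so p = 9/28 ≈ 0.321429.
d = −(3/4) ln(1 − 4p/3) = −0.75 ln(1 − 0.428572) = −0.75 ln(0.571428)
  = −0.75 × (-0.559617) = 0.419713 substitutions/site.

0.420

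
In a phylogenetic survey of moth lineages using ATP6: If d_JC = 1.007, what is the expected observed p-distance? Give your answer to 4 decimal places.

0.5541

p = (3/4)(1 − e^(−4d/3)) = 0.75 × (1 − e^(-1.342667)) = 0.75 × (1 − 0.261148) = 0.554139.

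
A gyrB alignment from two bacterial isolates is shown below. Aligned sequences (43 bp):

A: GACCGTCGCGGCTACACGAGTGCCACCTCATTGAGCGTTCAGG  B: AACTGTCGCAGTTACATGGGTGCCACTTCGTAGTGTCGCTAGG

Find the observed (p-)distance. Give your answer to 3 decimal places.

The sequences differ at 15 of 43 positions.
p = 15/43 = 0.348837… ≈ 0.349 (to 3 d.p.).

0.349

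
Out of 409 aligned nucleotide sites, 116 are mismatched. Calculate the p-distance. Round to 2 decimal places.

0.28

p = 116/409 = 0.283618… ≈ 0.28 (to 2 d.p.).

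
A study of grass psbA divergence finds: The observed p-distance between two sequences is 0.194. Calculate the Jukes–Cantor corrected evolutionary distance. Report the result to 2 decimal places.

d = −(3/4) ln(1 − 4p/3) = −0.75 ln(1 − 0.258667) = −0.75 ln(0.741333)
  = −0.75 × (-0.299305) = 0.224479 substitutions/site.

0.22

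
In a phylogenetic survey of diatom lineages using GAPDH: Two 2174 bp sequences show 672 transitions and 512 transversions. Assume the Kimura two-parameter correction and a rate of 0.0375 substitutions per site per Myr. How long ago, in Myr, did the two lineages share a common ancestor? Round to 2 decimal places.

P = 672/2174 ≈ 0.309108 and Q = 512/2174 ≈ 0.235511.
Under the Kimura two-parameter model, d = −½ ln(1 − 2P − Q) − ¼ ln(1 − 2Q).
1 − 2P − Q = 0.146273, giving −½ ln(0.146273) = 0.961140.
1 − 2Q = 0.528978, giving −¼ ln(0.528978) = 0.159202.
d = 0.961140 + 0.159202 = 1.120342.
Under a molecular clock d = 2μt, so t = d/(2μ) = 1.120342 / (2 × 0.0375) = 14.94 Myr.

14.94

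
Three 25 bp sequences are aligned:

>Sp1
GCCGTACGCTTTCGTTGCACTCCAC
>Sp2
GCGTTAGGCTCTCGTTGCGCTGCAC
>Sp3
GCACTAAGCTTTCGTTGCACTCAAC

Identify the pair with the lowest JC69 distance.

Sp1 and Sp3

Sp1–Sp2: 6/25 differ, p = 0.240, d = 0.289.
Sp1–Sp3: 4/25 differ, p = 0.160, d = 0.180.
Sp2–Sp3: 7/25 differ, p = 0.280, d = 0.351.
The smallest distance is between Sp1 and Sp3.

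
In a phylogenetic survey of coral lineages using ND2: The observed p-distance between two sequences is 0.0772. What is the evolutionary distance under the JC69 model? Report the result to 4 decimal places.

0.0815

d = −(3/4) ln(1 − 4p/3) = −0.75 ln(1 − 0.102933) = −0.75 ln(0.897067)
  = −0.75 × (-0.108625) = 0.081469 substitutions/site.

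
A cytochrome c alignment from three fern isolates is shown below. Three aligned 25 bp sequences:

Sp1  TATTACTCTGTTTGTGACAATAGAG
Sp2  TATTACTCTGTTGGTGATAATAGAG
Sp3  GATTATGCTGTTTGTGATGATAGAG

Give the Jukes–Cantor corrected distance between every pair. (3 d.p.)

d(Sp1,Sp2) = 0.085, d(Sp1,Sp3) = 0.233, d(Sp2,Sp3) = 0.233

Sp1–Sp2: 2/25 sites differ → p = 0.08, d = −0.75 ln(1 − 0.106667) = 0.084597 ≈ 0.085.
Sp1–Sp3: 5/25 sites differ → p = 0.2, d = −0.75 ln(1 − 0.266667) = 0.232617 ≈ 0.233.
Sp2–Sp3: 5/25 sites differ → p = 0.2, d = −0.75 ln(1 − 0.266667) = 0.232617 ≈ 0.233.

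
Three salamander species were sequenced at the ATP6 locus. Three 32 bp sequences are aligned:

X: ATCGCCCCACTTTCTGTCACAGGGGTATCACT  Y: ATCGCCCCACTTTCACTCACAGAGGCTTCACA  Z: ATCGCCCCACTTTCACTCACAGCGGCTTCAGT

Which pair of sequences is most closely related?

X–Y: 6/32 differ, p = 0.188, d = 0.216.
X–Z: 6/32 differ, p = 0.188, d = 0.216.
Y–Z: 3/32 differ, p = 0.094, d = 0.100.
The smallest distance is between Y and Z.

Y and Z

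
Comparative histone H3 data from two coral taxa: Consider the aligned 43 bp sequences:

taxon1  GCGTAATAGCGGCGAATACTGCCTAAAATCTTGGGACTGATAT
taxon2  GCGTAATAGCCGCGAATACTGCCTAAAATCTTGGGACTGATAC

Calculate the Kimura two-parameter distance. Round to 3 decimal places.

0.048

Of 43 sites, 1 differences are transitions and 1 are transversions, so P = 1/43 ≈ 0.023256 and Q = 1/43 ≈ 0.023256.
Under the Kimura two-parameter model, d = −½ ln(1 − 2P − Q) − ¼ ln(1 − 2Q).
1 − 2P − Q = 0.930232, giving −½ ln(0.930232) = 0.036161.
1 − 2Q = 0.953488, giving −¼ ln(0.953488) = 0.011907.
d = 0.036161 + 0.011907 = 0.048068.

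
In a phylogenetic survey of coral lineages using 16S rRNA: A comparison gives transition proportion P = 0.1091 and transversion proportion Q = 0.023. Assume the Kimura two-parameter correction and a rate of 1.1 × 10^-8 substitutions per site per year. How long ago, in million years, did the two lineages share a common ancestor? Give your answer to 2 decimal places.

Under the Kimura two-parameter model, d = −½ ln(1 − 2P − Q) − ¼ ln(1 − 2Q).
1 − 2P − Q = 0.7588, giving −½ ln(0.7588) = 0.138009.
1 − 2Q = 0.954, giving −¼ ln(0.954) = 0.011773.
d = 0.138009 + 0.011773 = 0.149782.
Under a molecular clock d = 2μt, so t = d/(2μ) = 0.149782 / (2 × 1.1 × 10^-8) = 6.81 million years.

6.81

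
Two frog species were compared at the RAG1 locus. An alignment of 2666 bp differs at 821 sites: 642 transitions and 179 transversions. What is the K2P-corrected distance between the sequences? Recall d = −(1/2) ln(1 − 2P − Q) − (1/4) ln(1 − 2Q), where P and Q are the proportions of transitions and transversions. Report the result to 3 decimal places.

P = 642/2666 ≈ 0.24081 and Q = 179/2666 ≈ 0.067142.
Under the Kimura two-parameter model, d = −½ ln(1 − 2P − Q) − ¼ ln(1 − 2Q).
1 − 2P − Q = 0.451238, giving −½ ln(0.451238) = 0.397880.
1 − 2Q = 0.865716, giving −¼ ln(0.865716) = 0.036050.
d = 0.397880 + 0.036050 = 0.433930.

0.434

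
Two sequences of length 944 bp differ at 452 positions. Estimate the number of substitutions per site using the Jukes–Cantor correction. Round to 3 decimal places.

p = 452/944 ≈ 0.478814.
d = −(3/4) ln(1 − 4p/3) = −0.75 ln(1 − 0.638419) = −0.75 ln(0.361581)
  = −0.75 × (-1.017269) = 0.762952 substitutions/site.

0.763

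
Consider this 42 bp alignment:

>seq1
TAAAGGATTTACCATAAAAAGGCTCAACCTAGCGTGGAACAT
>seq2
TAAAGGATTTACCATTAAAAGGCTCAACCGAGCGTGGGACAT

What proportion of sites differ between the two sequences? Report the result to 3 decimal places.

The sequences differ at 3 of 42 positions (sites 16, 30, 38).
p = 3/42 = 0.071428… ≈ 0.071 (to 3 d.p.).

0.071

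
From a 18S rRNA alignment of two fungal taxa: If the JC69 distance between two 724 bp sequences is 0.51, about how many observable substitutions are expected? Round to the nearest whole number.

268

Invert JC69: p = (3/4)(1 − e^(−4d/3)) = 0.75 × (1 − e^(-0.68)) = 0.75 × (1 − 0.506617) = 0.370037.
Expected differing sites = pL ≈ 0.370037 × 724 = 267.906788 ≈ 268.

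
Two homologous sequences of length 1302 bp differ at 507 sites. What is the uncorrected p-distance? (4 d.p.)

0.3894

p = 507/1302 = 0.389400… ≈ 0.3894 (to 4 d.p.).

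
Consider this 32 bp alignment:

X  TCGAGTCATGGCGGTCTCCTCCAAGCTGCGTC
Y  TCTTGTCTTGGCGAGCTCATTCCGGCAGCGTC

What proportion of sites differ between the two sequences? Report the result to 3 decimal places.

0.313

The sequences differ at 10 of 32 positions (sites 3, 4, 8, 14, 15, 19, 21, 23, 24, 27).
p = 10/32 = 0.3125 ≈ 0.313 (to 3 d.p.).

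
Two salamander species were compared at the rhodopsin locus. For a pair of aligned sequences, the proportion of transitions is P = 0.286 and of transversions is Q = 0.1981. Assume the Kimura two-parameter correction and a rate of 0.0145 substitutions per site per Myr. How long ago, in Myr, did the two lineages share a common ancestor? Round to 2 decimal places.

Under the Kimura two-parameter model, d = −½ ln(1 − 2P − Q) − ¼ ln(1 − 2Q).
1 − 2P − Q = 0.2299, giving −½ ln(0.2299) = 0.735055.
1 − 2Q = 0.6038, giving −¼ ln(0.6038) = 0.126128.
d = 0.735055 + 0.126128 = 0.861183.
Under a molecular clock d = 2μt, so t = d/(2μ) = 0.861183 / (2 × 0.0145) = 29.70 Myr.

29.70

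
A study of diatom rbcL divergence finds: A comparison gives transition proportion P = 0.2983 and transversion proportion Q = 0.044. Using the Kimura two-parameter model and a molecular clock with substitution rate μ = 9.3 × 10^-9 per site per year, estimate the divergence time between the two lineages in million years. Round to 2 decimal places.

Under the Kimura two-parameter model, d = −½ ln(1 − 2P − Q) − ¼ ln(1 − 2Q).
1 − 2P − Q = 0.3594, giving −½ ln(0.3594) = 0.511660.
1 − 2Q = 0.912, giving −¼ ln(0.912) = 0.023029.
d = 0.511660 + 0.023029 = 0.534689.
Under a molecular clock d = 2μt, so t = d/(2μ) = 0.534689 / (2 × 9.3 × 10^-9) = 28.75 million years.

28.75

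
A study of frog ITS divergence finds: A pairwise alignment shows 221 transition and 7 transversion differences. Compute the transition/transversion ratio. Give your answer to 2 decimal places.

R = 221/7 = 31.571428… ≈ 31.57 (to 2 d.p.).

31.57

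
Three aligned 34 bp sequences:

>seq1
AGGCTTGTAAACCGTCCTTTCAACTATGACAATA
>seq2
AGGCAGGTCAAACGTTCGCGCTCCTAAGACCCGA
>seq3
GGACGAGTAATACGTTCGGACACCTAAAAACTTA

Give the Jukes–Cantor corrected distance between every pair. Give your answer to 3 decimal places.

d(seq1,seq2) = 0.597, d(seq1,seq3) = 0.741, d(seq2,seq3) = 0.535

seq1–seq2: 14/34 sites differ → p ≈ 0.411765, d = −0.75 ln(1 − 0.54902) = 0.597249 ≈ 0.597.
seq1–seq3: 16/34 sites differ → p ≈ 0.470588, d = −0.75 ln(1 − 0.627451) = 0.740540 ≈ 0.741.
seq2–seq3: 13/34 sites differ → p ≈ 0.382353, d = −0.75 ln(1 − 0.509804) = 0.534712 ≈ 0.535.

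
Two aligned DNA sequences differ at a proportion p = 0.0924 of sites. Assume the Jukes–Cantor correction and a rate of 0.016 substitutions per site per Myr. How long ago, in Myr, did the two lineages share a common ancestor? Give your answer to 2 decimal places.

3.08

d = −(3/4) ln(1 − 4p/3) = −0.75 ln(1 − 0.1232) = −0.75 ln(0.8768)
  = −0.75 × (-0.131476) = 0.098607 substitutions/site.
Under a molecular clock d = 2μt, so t = d/(2μ) = 0.098607 / (2 × 0.016) = 3.08 Myr.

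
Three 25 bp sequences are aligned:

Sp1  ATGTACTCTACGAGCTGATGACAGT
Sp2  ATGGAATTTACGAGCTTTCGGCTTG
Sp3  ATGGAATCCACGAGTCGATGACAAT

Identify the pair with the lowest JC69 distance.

Sp1–Sp2: 10/25 differ, p = 0.400, d = 0.572.
Sp1–Sp3: 6/25 differ, p = 0.240, d = 0.289.
Sp2–Sp3: 11/25 differ, p = 0.440, d = 0.663.
The smallest distance is between Sp1 and Sp3.

Sp1 and Sp3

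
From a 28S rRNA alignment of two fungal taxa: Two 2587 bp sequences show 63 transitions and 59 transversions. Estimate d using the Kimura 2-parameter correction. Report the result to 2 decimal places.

P = 63/2587 ≈ 0.024353 and Q = 59/2587 ≈ 0.022806.
Under the Kimura two-parameter model, d = −½ ln(1 − 2P − Q) − ¼ ln(1 − 2Q).
1 − 2P − Q = 0.928488, giving −½ ln(0.928488) = 0.037099.
1 − 2Q = 0.954388, giving −¼ ln(0.954388) = 0.011671.
d = 0.037099 + 0.011671 = 0.048770.

0.05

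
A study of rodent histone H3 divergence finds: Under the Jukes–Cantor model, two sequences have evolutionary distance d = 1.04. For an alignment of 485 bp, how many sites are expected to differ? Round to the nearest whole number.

Invert JC69: p = (3/4)(1 − e^(−4d/3)) = 0.75 × (1 − e^(-1.386667)) = 0.75 × (1 − 0.249907) = 0.562570.
Expected differing sites = pL ≈ 0.562570 × 485 = 272.84645 ≈ 273.

273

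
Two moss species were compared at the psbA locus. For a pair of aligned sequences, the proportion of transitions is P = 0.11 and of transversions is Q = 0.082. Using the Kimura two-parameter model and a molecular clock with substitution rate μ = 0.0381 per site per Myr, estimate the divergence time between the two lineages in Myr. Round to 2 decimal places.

2.95

Under the Kimura two-parameter model, d = −½ ln(1 − 2P − Q) − ¼ ln(1 − 2Q).
1 − 2P − Q = 0.698, giving −½ ln(0.698) = 0.179768.
1 − 2Q = 0.836, giving −¼ ln(0.836) = 0.044782.
d = 0.179768 + 0.044782 = 0.224550.
Under a molecular clock d = 2μt, so t = d/(2μ) = 0.224550 / (2 × 0.0381) = 2.95 Myr.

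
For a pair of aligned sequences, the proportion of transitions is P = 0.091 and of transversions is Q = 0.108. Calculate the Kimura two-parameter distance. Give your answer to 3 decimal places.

Under the Kimura two-parameter model, d = −½ ln(1 − 2P − Q) − ¼ ln(1 − 2Q).
1 − 2P − Q = 0.71, giving −½ ln(0.71) = 0.171245.
1 − 2Q = 0.784, giving −¼ ln(0.784) = 0.060837.
d = 0.171245 + 0.060837 = 0.232082.

0.232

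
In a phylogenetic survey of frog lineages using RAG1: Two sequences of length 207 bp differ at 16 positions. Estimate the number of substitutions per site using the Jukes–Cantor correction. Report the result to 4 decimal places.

p = 16/207 ≈ 0.077295.
d = −(3/4) ln(1 − 4p/3) = −0.75 ln(1 − 0.10306) = −0.75 ln(0.89694)
  = −0.75 × (-0.108766) = 0.081575 substitutions/site.

0.0816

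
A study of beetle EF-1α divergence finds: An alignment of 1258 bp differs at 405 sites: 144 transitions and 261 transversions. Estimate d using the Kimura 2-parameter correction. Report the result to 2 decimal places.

P = 144/1258 ≈ 0.114467 and Q = 261/1258 ≈ 0.207472.
Under the Kimura two-parameter model, d = −½ ln(1 − 2P − Q) − ¼ ln(1 − 2Q).
1 − 2P − Q = 0.563594, giving −½ ln(0.563594) = 0.286711.
1 − 2Q = 0.585056, giving −¼ ln(0.585056) = 0.134012.
d = 0.286711 + 0.134012 = 0.420723.

0.42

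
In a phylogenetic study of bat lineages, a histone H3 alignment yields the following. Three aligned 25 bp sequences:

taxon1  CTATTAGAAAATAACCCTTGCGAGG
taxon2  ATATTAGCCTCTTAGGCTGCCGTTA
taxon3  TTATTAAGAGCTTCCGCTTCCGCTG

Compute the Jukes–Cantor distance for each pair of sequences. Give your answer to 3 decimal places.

taxon1–taxon2: 13/25 sites differ → p = 0.52, d = −0.75 ln(1 − 0.693333) = 0.886495 ≈ 0.886.
taxon1–taxon3: 11/25 sites differ → p = 0.44, d = −0.75 ln(1 − 0.586667) = 0.662626 ≈ 0.663.
taxon2–taxon3: 10/25 sites differ → p = 0.4, d = −0.75 ln(1 − 0.533333) = 0.571605 ≈ 0.572.

d(taxon1,taxon2) = 0.886, d(taxon1,taxon3) = 0.663, d(taxon2,taxon3) = 0.572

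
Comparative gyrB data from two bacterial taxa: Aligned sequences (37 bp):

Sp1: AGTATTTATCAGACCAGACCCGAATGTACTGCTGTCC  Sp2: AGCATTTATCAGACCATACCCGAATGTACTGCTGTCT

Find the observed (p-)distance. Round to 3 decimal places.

0.081

The sequences differ at 3 of 37 positions (sites 3, 17, 37).
p = 3/37 = 0.081081… ≈ 0.081 (to 3 d.p.).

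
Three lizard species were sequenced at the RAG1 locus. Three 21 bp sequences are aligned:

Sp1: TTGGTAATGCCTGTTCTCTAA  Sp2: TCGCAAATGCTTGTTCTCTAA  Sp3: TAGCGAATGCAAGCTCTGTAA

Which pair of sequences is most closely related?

Sp1–Sp2: 4/21 differ, p = 0.190, d = 0.220.
Sp1–Sp3: 7/21 differ, p = 0.333, d = 0.441.
Sp2–Sp3: 6/21 differ, p = 0.286, d = 0.360.
The smallest distance is between Sp1 and Sp2.

Sp1 and Sp2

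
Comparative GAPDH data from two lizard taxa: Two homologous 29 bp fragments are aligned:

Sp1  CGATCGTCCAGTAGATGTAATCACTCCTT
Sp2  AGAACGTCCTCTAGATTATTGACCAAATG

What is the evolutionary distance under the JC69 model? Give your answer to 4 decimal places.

0.8776

The sequences differ at 15 of 29 sites, so p = 15/29 ≈ 0.517241.
d = −(3/4) ln(1 − 4p/3) = −0.75 ln(1 − 0.689655) = −0.75 ln(0.310345)
  = −0.75 × (-1.170071) = 0.877553 substitutions/site.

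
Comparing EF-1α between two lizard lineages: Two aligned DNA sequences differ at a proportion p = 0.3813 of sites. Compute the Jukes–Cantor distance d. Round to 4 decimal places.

0.5326

d = −(3/4) ln(1 − 4p/3) = −0.75 ln(1 − 0.5084) = −0.75 ln(0.4916)
  = −0.75 × (-0.710090) = 0.532568 substitutions/site.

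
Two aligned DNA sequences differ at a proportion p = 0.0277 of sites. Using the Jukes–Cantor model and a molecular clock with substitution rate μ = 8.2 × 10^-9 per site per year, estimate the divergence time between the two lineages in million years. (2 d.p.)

1.72

d = −(3/4) ln(1 − 4p/3) = −0.75 ln(1 − 0.036933) = −0.75 ln(0.963067)
  = −0.75 × (-0.037632) = 0.028224 substitutions/site.
Under a molecular clock d = 2μt, so t = d/(2μ) = 0.028224 / (2 × 8.2 × 10^-9) = 1.72 million years.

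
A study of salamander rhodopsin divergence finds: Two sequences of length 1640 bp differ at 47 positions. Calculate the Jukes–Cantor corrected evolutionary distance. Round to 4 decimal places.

p = 47/1640 ≈ 0.028659.
d = −(3/4) ln(1 − 4p/3) = −0.75 ln(1 − 0.038212) = −0.75 ln(0.961788)
  = −0.75 × (-0.038961) = 0.029221 substitutions/site.

0.0292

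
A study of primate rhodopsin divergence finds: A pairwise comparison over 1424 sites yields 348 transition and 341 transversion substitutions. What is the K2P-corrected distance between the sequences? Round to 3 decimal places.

P = 348/1424 ≈ 0.244382 and Q = 341/1424 ≈ 0.239466.
Under the Kimura two-parameter model, d = −½ ln(1 − 2P − Q) − ¼ ln(1 − 2Q).
1 − 2P − Q = 0.27177, giving −½ ln(0.27177) = 0.651400.
1 − 2Q = 0.521068, giving −¼ ln(0.521068) = 0.162969.
d = 0.651400 + 0.162969 = 0.814369.

0.814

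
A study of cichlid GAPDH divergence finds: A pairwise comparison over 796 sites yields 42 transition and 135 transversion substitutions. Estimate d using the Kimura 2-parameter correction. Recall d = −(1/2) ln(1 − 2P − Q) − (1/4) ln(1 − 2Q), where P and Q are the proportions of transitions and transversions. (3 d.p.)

P = 42/796 ≈ 0.052764 and Q = 135/796 ≈ 0.169598.
Under the Kimura two-parameter model, d = −½ ln(1 − 2P − Q) − ¼ ln(1 − 2Q).
1 − 2P − Q = 0.724874, giving −½ ln(0.724874) = 0.160879.
1 − 2Q = 0.660804, giving −¼ ln(0.660804) = 0.103575.
d = 0.160879 + 0.103575 = 0.264454.

0.264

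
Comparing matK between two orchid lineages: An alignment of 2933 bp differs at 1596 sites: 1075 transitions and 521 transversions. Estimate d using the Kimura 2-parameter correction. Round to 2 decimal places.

P = 1075/2933 ≈ 0.366519 and Q = 521/2933 ≈ 0.177634.
Under the Kimura two-parameter model, d = −½ ln(1 − 2P − Q) − ¼ ln(1 − 2Q).
1 − 2P − Q = 0.089328, giving −½ ln(0.089328) = 1.207720.
1 − 2Q = 0.644732, giving −¼ ln(0.644732) = 0.109730.
d = 1.207720 + 0.109730 = 1.317450.

1.32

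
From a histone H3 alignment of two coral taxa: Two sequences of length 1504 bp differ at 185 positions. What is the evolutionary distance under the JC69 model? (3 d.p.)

0.134

p = 185/1504 ≈ 0.123005.
d = −(3/4) ln(1 − 4p/3) = −0.75 ln(1 − 0.164007) = −0.75 ln(0.835993)
  = −0.75 × (-0.179135) = 0.134351 substitutions/site.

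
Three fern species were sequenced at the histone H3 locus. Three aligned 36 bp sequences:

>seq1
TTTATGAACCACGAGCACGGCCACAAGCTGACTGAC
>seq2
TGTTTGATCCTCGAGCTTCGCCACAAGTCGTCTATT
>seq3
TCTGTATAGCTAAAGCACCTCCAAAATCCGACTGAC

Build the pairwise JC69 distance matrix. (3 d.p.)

seq1–seq2: 13/36 sites differ → p ≈ 0.361111, d = −0.75 ln(1 − 0.481481) = 0.492584 ≈ 0.493.
seq1–seq3: 13/36 sites differ → p ≈ 0.361111, d = −0.75 ln(1 − 0.481481) = 0.492584 ≈ 0.493.
seq2–seq3: 18/36 sites differ → p = 0.5, d = −0.75 ln(1 − 0.666667) = 0.823960 ≈ 0.824.

d(seq1,seq2) = 0.493, d(seq1,seq3) = 0.493, d(seq2,seq3) = 0.824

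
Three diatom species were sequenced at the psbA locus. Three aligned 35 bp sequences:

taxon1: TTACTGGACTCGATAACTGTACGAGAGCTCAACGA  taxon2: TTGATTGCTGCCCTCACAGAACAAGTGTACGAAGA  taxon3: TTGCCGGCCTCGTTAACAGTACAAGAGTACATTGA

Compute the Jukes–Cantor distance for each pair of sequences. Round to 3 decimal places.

taxon1–taxon2: 17/35 sites differ → p ≈ 0.485714, d = −0.75 ln(1 − 0.647619) = 0.782282 ≈ 0.782.
taxon1–taxon3: 10/35 sites differ → p ≈ 0.285714, d = −0.75 ln(1 − 0.380952) = 0.359679 ≈ 0.360.
taxon2–taxon3: 13/35 sites differ → p ≈ 0.371429, d = −0.75 ln(1 − 0.495239) = 0.512753 ≈ 0.513.

d(taxon1,taxon2) = 0.782, d(taxon1,taxon3) = 0.360, d(taxon2,taxon3) = 0.513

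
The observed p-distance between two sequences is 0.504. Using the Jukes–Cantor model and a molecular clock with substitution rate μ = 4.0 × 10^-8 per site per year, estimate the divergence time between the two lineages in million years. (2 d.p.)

d = −(3/4) ln(1 − 4p/3) = −0.75 ln(1 − 0.672) = −0.75 ln(0.328)
  = −0.75 × (-1.114742) = 0.836057 substitutions/site.
Under a molecular clock d = 2μt, so t = d/(2μ) = 0.836057 / (2 × 4.0 × 10^-8) = 10.45 million years.

10.45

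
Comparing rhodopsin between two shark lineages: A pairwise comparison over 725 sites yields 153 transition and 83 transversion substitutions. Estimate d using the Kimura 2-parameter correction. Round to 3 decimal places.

0.450

P = 153/725 ≈ 0.211034 and Q = 83/725 ≈ 0.114483.
Under the Kimura two-parameter model, d = −½ ln(1 − 2P − Q) − ¼ ln(1 − 2Q).
1 − 2P − Q = 0.463449, giving −½ ln(0.463449) = 0.384529.
1 − 2Q = 0.771034, giving −¼ ln(0.771034) = 0.065006.
d = 0.384529 + 0.065006 = 0.449535.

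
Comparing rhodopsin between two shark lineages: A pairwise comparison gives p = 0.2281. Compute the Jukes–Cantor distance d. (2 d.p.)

0.27

d = −(3/4) ln(1 − 4p/3) = −0.75 ln(1 − 0.304133) = −0.75 ln(0.695867)
  = −0.75 × (-0.362597) = 0.271948 substitutions/site.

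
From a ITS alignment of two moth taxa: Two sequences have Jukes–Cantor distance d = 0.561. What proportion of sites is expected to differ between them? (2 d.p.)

0.40

p = (3/4)(1 − e^(−4d/3)) = 0.75 × (1 − e^(-0.748)) = 0.75 × (1 − 0.473312) = 0.395016.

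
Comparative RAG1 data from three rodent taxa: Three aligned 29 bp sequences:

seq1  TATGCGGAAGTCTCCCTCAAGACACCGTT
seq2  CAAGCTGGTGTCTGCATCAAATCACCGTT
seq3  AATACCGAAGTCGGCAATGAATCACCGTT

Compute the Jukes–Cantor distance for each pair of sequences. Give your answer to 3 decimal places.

seq1–seq2: 9/29 sites differ → p ≈ 0.310345, d = −0.75 ln(1 − 0.413793) = 0.400562 ≈ 0.401.
seq1–seq3: 11/29 sites differ → p ≈ 0.37931, d = −0.75 ln(1 − 0.505747) = 0.528531 ≈ 0.529.
seq2–seq3: 10/29 sites differ → p ≈ 0.344828, d = −0.75 ln(1 − 0.459771) = 0.461822 ≈ 0.462.

d(seq1,seq2) = 0.401, d(seq1,seq3) = 0.529, d(seq2,seq3) = 0.462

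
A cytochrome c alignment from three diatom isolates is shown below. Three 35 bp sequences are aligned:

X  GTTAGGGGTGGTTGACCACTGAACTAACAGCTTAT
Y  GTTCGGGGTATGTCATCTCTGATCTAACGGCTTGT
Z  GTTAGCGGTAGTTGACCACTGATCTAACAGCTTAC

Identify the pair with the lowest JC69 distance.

X and Z

X–Y: 10/35 differ, p = 0.286, d = 0.360.
X–Z: 4/35 differ, p = 0.114, d = 0.124.
Y–Z: 10/35 differ, p = 0.286, d = 0.360.
The smallest distance is between X and Z.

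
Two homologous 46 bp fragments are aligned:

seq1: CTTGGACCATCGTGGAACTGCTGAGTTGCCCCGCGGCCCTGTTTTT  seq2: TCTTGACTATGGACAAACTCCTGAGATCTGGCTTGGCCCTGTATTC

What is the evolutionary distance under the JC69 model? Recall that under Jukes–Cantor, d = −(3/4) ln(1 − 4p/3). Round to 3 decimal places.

The sequences differ at 18 of 46 sites, so p = 18/46 ≈ 0.391304.
d = −(3/4) ln(1 − 4p/3) = −0.75 ln(1 − 0.521739) = −0.75 ln(0.478261)
  = −0.75 × (-0.737599) = 0.553199 substitutions/site.

0.553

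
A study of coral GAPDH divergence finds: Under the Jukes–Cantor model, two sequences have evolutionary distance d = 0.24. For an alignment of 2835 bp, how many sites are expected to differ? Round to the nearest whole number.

Invert JC69: p = (3/4)(1 − e^(−4d/3)) = 0.75 × (1 − e^(-0.32)) = 0.75 × (1 − 0.726149) = 0.205388.
Expected differing sites = pL ≈ 0.205388 × 2835 = 582.27498 ≈ 582.

582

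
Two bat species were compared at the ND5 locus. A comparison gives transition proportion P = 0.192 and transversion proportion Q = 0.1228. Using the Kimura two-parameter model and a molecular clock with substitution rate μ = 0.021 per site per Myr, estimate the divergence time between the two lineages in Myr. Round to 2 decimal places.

10.09

Under the Kimura two-parameter model, d = −½ ln(1 − 2P − Q) − ¼ ln(1 − 2Q).
1 − 2P − Q = 0.4932, giving −½ ln(0.4932) = 0.353420.
1 − 2Q = 0.7544, giving −¼ ln(0.7544) = 0.070458.
d = 0.353420 + 0.070458 = 0.423878.
Under a molecular clock d = 2μt, so t = d/(2μ) = 0.423878 / (2 × 0.021) = 10.09 Myr.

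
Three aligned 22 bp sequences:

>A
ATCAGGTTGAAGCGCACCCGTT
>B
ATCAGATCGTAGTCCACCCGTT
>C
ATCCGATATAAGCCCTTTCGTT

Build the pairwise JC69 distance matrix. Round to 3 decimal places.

A–B: 5/22 sites differ → p ≈ 0.227273, d = −0.75 ln(1 − 0.303031) = 0.270761 ≈ 0.271.
A–C: 8/22 sites differ → p ≈ 0.363636, d = −0.75 ln(1 − 0.484848) = 0.497470 ≈ 0.497.
B–C: 8/22 sites differ → p ≈ 0.363636, d = −0.75 ln(1 − 0.484848) = 0.497470 ≈ 0.497.

d(A,B) = 0.271, d(A,C) = 0.497, d(B,C) = 0.497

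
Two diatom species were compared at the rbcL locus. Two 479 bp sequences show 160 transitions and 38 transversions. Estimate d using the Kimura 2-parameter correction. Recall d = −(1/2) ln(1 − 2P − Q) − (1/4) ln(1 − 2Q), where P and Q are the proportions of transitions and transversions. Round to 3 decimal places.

P = 160/479 ≈ 0.334029 and Q = 38/479 ≈ 0.079332.
Under the Kimura two-parameter model, d = −½ ln(1 − 2P − Q) − ¼ ln(1 − 2Q).
1 − 2P − Q = 0.25261, giving −½ ln(0.25261) = 0.687954.
1 − 2Q = 0.841336, giving −¼ ln(0.841336) = 0.043191.
d = 0.687954 + 0.043191 = 0.731145.

0.731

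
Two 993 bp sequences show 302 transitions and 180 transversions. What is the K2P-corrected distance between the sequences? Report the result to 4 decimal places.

P = 302/993 ≈ 0.304129 and Q = 180/993 ≈ 0.181269.
Under the Kimura two-parameter model, d = −½ ln(1 − 2P − Q) − ¼ ln(1 − 2Q).
1 − 2P − Q = 0.210473, giving −½ ln(0.210473) = 0.779199.
1 − 2Q = 0.637462, giving −¼ ln(0.637462) = 0.112565.
d = 0.779199 + 0.112565 = 0.891764.

0.8918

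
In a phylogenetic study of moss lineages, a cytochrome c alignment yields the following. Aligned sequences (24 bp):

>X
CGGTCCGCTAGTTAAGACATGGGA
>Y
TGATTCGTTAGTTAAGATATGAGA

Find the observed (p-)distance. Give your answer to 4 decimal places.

0.2500

The sequences differ at 6 of 24 positions (sites 1, 3, 5, 8, 18, 22).
p = 6/24 = 0.2500.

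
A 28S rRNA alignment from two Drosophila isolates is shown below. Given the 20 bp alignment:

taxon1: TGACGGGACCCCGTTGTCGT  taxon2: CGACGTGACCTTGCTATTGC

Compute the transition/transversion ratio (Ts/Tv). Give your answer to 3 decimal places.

Transitions are A↔G and C↔T; transversions are all other mismatches.
Transitions: 7. Transversions: 1.
R = 7/1 = 7.000.

7.000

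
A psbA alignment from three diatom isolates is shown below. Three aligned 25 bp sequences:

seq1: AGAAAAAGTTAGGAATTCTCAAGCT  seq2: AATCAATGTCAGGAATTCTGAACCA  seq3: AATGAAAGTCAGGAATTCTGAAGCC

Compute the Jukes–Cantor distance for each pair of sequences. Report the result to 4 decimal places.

d(seq1,seq2) = 0.4172, d(seq1,seq3) = 0.2892, d(seq2,seq3) = 0.1800

seq1–seq2: 8/25 sites differ → p = 0.32, d = −0.75 ln(1 − 0.426667) = 0.417216 ≈ 0.4172.
seq1–seq3: 6/25 sites differ → p = 0.24, d = −0.75 ln(1 − 0.32) = 0.289247 ≈ 0.2892.
seq2–seq3: 4/25 sites differ → p = 0.16, d = −0.75 ln(1 − 0.213333) = 0.179963 ≈ 0.1800.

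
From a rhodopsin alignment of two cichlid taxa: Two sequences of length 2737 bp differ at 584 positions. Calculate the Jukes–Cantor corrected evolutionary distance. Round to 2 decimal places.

p = 584/2737 ≈ 0.213372.
d = −(3/4) ln(1 − 4p/3) = −0.75 ln(1 − 0.284496) = −0.75 ln(0.715504)
  = −0.75 × (-0.334768) = 0.251076 substitutions/site.

0.25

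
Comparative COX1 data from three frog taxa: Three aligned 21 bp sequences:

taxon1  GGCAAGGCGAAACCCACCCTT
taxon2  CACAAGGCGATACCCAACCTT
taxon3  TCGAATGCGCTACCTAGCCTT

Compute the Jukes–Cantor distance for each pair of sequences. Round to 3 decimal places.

d(taxon1,taxon2) = 0.220, d(taxon1,taxon3) = 0.532, d(taxon2,taxon3) = 0.441

taxon1–taxon2: 4/21 sites differ → p ≈ 0.190476, d = −0.75 ln(1 − 0.253968) = 0.219740 ≈ 0.220.
taxon1–taxon3: 8/21 sites differ → p ≈ 0.380952, d = −0.75 ln(1 − 0.507936) = 0.531860 ≈ 0.532.
taxon2–taxon3: 7/21 sites differ → p ≈ 0.333333, d = −0.75 ln(1 − 0.444444) = 0.440839 ≈ 0.441.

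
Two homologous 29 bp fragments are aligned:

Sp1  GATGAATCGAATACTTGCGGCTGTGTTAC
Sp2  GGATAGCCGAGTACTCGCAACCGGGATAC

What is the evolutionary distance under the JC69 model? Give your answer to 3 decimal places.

0.602

The sequences differ at 12 of 29 sites, so p = 12/29 ≈ 0.413793.
d = −(3/4) ln(1 − 4p/3) = −0.75 ln(1 − 0.551724) = −0.75 ln(0.448276)
  = −0.75 × (-0.802346) = 0.601760 substitutions/site.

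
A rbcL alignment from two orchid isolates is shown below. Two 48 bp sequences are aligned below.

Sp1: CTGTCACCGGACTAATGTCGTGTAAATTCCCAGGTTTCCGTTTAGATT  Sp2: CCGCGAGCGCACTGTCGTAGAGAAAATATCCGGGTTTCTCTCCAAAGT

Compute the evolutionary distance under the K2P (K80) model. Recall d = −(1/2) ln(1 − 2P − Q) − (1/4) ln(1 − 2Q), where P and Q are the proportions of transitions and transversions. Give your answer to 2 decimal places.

Of 48 sites, 10 differences are transitions and 10 are transversions, so P = 10/48 ≈ 0.208333 and Q = 10/48 ≈ 0.208333.
Under the Kimura two-parameter model, d = −½ ln(1 − 2P − Q) − ¼ ln(1 − 2Q).
1 − 2P − Q = 0.375001, giving −½ ln(0.375001) = 0.490413.
1 − 2Q = 0.583334, giving −¼ ln(0.583334) = 0.134749.
d = 0.490413 + 0.134749 = 0.625162.

0.63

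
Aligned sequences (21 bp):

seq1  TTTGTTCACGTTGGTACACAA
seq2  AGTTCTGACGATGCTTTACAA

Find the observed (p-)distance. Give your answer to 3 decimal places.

The sequences differ at 9 of 21 positions (sites 1, 2, 4, 5, 7, 11, 14, 16, 17).
p = 9/21 = 0.428571… ≈ 0.429 (to 3 d.p.).

0.429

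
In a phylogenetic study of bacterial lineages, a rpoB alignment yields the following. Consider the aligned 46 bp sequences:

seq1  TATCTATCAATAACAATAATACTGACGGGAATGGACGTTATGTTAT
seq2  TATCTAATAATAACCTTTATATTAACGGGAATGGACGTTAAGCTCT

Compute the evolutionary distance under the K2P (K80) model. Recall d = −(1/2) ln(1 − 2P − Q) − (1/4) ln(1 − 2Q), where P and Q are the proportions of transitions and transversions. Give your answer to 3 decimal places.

Of 46 sites, 4 differences are transitions and 6 are transversions, so P = 4/46 ≈ 0.086957 and Q = 6/46 ≈ 0.130435.
Under the Kimura two-parameter model, d = −½ ln(1 − 2P − Q) − ¼ ln(1 − 2Q).
1 − 2P − Q = 0.695651, giving −½ ln(0.695651) = 0.181454.
1 − 2Q = 0.73913, giving −¼ ln(0.73913) = 0.075570.
d = 0.181454 + 0.075570 = 0.257024.

0.257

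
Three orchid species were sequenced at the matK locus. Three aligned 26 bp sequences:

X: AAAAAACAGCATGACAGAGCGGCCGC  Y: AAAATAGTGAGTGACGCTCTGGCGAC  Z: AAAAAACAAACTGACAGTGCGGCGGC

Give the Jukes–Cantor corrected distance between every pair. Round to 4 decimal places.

d(X,Y) = 0.7166, d(X,Z) = 0.2222, d(Y,Z) = 0.5393

X–Y: 12/26 sites differ → p ≈ 0.461538, d = −0.75 ln(1 − 0.615384) = 0.716632 ≈ 0.7166.
X–Z: 5/26 sites differ → p ≈ 0.192308, d = −0.75 ln(1 − 0.256411) = 0.222200 ≈ 0.2222.
Y–Z: 10/26 sites differ → p ≈ 0.384615, d = −0.75 ln(1 − 0.51282) = 0.539341 ≈ 0.5393.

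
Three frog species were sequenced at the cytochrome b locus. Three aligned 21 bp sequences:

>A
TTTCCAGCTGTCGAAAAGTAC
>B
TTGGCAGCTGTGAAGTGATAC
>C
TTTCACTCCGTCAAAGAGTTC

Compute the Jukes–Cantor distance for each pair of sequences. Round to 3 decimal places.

A–B: 8/21 sites differ → p ≈ 0.380952, d = −0.75 ln(1 − 0.507936) = 0.531860 ≈ 0.532.
A–C: 7/21 sites differ → p ≈ 0.333333, d = −0.75 ln(1 − 0.444444) = 0.440839 ≈ 0.441.
B–C: 12/21 sites differ → p ≈ 0.571429, d = −0.75 ln(1 − 0.761905) = 1.076314 ≈ 1.076.

d(A,B) = 0.532, d(A,C) = 0.441, d(B,C) = 1.076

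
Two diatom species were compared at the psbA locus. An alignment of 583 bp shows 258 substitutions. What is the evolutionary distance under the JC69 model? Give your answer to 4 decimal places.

p = 258/583 ≈ 0.442539.
d = −(3/4) ln(1 − 4p/3) = −0.75 ln(1 − 0.590052) = −0.75 ln(0.409948)
  = −0.75 × (-0.891725) = 0.668794 substitutions/site.

0.6688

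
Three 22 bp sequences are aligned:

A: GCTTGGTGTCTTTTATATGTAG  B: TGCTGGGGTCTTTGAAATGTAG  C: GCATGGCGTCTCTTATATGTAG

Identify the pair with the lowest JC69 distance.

A and C

A–B: 6/22 differ, p = 0.273, d = 0.339.
A–C: 3/22 differ, p = 0.136, d = 0.151.
B–C: 7/22 differ, p = 0.318, d = 0.414.
The smallest distance is between A and C.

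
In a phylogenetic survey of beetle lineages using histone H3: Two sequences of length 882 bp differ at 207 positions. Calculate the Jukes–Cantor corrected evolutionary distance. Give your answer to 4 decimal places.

p = 207/882 ≈ 0.234694.
d = −(3/4) ln(1 − 4p/3) = −0.75 ln(1 − 0.312925) = −0.75 ln(0.687075)
  = −0.75 × (-0.375312) = 0.281484 substitutions/site.

0.2815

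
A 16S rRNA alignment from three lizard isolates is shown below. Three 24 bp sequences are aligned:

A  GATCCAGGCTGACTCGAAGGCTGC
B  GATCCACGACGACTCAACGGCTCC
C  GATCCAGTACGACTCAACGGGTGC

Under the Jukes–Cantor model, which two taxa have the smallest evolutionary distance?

A–B: 6/24 differ, p = 0.250, d = 0.304.
A–C: 6/24 differ, p = 0.250, d = 0.304.
B–C: 4/24 differ, p = 0.167, d = 0.188.
The smallest distance is between B and C.

B and C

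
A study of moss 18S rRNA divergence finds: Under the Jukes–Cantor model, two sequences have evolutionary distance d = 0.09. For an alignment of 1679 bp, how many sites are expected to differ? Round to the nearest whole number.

Invert JC69: p = (3/4)(1 − e^(−4d/3)) = 0.75 × (1 − e^(-0.12)) = 0.75 × (1 − 0.886920) = 0.084810.
Expected differing sites = pL ≈ 0.084810 × 1679 = 142.39599 ≈ 142.

142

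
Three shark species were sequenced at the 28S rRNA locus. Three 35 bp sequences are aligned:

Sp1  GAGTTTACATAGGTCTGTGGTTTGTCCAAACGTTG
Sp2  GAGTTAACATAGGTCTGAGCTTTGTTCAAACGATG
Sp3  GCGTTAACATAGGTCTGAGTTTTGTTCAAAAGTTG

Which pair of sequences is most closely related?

Sp1–Sp2: 5/35 differ, p = 0.143, d = 0.158.
Sp1–Sp3: 6/35 differ, p = 0.171, d = 0.195.
Sp2–Sp3: 4/35 differ, p = 0.114, d = 0.124.
The smallest distance is between Sp2 and Sp3.

Sp2 and Sp3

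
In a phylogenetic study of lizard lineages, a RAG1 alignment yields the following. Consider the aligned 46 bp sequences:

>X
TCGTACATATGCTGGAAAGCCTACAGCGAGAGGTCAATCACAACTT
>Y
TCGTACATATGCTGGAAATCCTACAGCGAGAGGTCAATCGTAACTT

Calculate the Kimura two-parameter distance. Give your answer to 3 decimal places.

0.069

Of 46 sites, 2 differences are transitions and 1 are transversions, so P = 2/46 ≈ 0.043478 and Q = 1/46 ≈ 0.021739.
Under the Kimura two-parameter model, d = −½ ln(1 − 2P − Q) − ¼ ln(1 − 2Q).
1 − 2P − Q = 0.891305, giving −½ ln(0.891305) = 0.057534.
1 − 2Q = 0.956522, giving −¼ ln(0.956522) = 0.011113.
d = 0.057534 + 0.011113 = 0.068647.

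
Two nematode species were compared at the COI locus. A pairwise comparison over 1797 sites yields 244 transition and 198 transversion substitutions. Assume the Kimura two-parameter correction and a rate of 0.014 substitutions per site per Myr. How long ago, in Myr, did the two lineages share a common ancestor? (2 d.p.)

10.81

P = 244/1797 ≈ 0.135782 and Q = 198/1797 ≈ 0.110184.
Under the Kimura two-parameter model, d = −½ ln(1 − 2P − Q) − ¼ ln(1 − 2Q).
1 − 2P − Q = 0.618252, giving −½ ln(0.618252) = 0.240430.
1 − 2Q = 0.779632, giving −¼ ln(0.779632) = 0.062233.
d = 0.240430 + 0.062233 = 0.302663.
Under a molecular clock d = 2μt, so t = d/(2μ) = 0.302663 / (2 × 0.014) = 10.81 Myr.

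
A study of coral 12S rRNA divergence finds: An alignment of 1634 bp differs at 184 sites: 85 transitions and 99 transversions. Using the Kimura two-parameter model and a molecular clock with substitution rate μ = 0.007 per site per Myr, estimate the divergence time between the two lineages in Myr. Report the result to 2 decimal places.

8.73

P = 85/1634 ≈ 0.05202 and Q = 99/1634 ≈ 0.060588.
Under the Kimura two-parameter model, d = −½ ln(1 − 2P − Q) − ¼ ln(1 − 2Q).
1 − 2P − Q = 0.835372, giving −½ ln(0.835372) = 0.089939.
1 − 2Q = 0.878824, giving −¼ ln(0.878824) = 0.032293.
d = 0.089939 + 0.032293 = 0.122232.
Under a molecular clock d = 2μt, so t = d/(2μ) = 0.122232 / (2 × 0.007) = 8.73 Myr.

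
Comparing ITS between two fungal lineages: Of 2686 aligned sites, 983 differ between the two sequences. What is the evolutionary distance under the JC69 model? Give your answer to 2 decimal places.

p = 983/2686 ≈ 0.365972.
d = −(3/4) ln(1 − 4p/3) = −0.75 ln(1 − 0.487963) = −0.75 ln(0.512037)
  = −0.75 × (-0.669358) = 0.502019 substitutions/site.

0.50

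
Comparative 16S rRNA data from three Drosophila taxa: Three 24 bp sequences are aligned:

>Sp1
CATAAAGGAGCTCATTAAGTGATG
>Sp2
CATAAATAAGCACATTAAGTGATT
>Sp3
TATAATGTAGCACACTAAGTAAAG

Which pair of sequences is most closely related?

Sp1–Sp2: 4/24 differ, p = 0.167, d = 0.188.
Sp1–Sp3: 7/24 differ, p = 0.292, d = 0.369.
Sp2–Sp3: 8/24 differ, p = 0.333, d = 0.441.
The smallest distance is between Sp1 and Sp2.

Sp1 and Sp2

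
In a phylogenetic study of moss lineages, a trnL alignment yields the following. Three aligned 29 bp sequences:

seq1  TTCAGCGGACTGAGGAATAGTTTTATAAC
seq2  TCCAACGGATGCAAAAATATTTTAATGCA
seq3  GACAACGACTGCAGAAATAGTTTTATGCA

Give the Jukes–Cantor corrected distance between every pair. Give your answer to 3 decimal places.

seq1–seq2: 12/29 sites differ → p ≈ 0.413793, d = −0.75 ln(1 − 0.551724) = 0.601760 ≈ 0.602.
seq1–seq3: 12/29 sites differ → p ≈ 0.413793, d = −0.75 ln(1 − 0.551724) = 0.601760 ≈ 0.602.
seq2–seq3: 7/29 sites differ → p ≈ 0.241379, d = −0.75 ln(1 − 0.321839) = 0.291278 ≈ 0.291.

d(seq1,seq2) = 0.602, d(seq1,seq3) = 0.602, d(seq2,seq3) = 0.291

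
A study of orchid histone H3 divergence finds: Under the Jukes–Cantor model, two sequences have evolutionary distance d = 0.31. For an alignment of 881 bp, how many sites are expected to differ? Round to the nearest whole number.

224

Invert JC69: p = (3/4)(1 − e^(−4d/3)) = 0.75 × (1 − e^(-0.413333)) = 0.75 × (1 − 0.661442) = 0.253919.
Expected differing sites = pL ≈ 0.253919 × 881 = 223.702639 ≈ 224.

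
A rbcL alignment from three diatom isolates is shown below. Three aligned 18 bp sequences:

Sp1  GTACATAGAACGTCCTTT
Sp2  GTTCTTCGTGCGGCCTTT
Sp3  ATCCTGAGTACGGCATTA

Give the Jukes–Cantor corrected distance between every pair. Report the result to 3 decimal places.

Sp1–Sp2: 6/18 sites differ → p ≈ 0.333333, d = −0.75 ln(1 − 0.444444) = 0.440839 ≈ 0.441.
Sp1–Sp3: 8/18 sites differ → p ≈ 0.444444, d = −0.75 ln(1 − 0.592592) = 0.673455 ≈ 0.673.
Sp2–Sp3: 7/18 sites differ → p ≈ 0.388889, d = −0.75 ln(1 − 0.518519) = 0.548166 ≈ 0.548.

d(Sp1,Sp2) = 0.441, d(Sp1,Sp3) = 0.673, d(Sp2,Sp3) = 0.548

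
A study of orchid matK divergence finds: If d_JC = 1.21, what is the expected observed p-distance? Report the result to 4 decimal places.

0.6006

p = (3/4)(1 − e^(−4d/3)) = 0.75 × (1 − e^(-1.613333)) = 0.75 × (1 − 0.199222) = 0.600584.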